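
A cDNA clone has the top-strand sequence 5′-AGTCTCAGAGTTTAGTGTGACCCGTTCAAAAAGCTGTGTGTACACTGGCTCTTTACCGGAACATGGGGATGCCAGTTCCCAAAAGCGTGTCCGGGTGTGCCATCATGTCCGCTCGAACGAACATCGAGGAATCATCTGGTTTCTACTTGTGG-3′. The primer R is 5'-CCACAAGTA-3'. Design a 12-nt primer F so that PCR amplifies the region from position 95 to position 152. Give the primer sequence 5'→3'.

The reverse primer's reverse complement TACTTGTGG matches the template at positions 144–152; the product starts at position 95.
The forward primer is identical to the top strand over positions 95–106: GTGTGCCATCAT.

5'-GTGTGCCATCAT-3'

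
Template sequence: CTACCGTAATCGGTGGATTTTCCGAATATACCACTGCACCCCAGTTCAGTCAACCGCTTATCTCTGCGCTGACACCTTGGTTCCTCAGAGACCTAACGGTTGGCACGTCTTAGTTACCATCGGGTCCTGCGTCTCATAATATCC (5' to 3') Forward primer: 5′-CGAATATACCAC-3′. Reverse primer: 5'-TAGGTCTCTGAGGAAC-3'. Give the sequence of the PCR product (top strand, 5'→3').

Scanning the template, CGAATATACCAC occurs at positions 23–34; this primer anneals to the bottom strand there with its 3' end pointing downstream.
Reverse complement of the reverse primer: GTTCCTCAGAGACCTA. This occurs on the top strand at positions 80–95.
The product is the template from position 23 through 95 (73 bp).

5'-CGAATATACCACTGCACCCCAGTTCAGTCAACCGCTTATCTCTGCGCTGACACCTTGGTTCCTCAGAGACCTA-3'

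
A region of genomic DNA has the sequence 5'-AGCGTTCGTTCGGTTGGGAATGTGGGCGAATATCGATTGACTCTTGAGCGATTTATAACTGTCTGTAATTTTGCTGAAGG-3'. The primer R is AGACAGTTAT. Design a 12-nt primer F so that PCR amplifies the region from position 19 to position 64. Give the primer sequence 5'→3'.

The reverse primer's reverse complement ATAACTGTCT matches the template at positions 55–64; the product starts at position 19.
The forward primer is identical to the top strand over positions 19–30: AATGTGGGCGAA.

5'-AATGTGGGCGAA-3'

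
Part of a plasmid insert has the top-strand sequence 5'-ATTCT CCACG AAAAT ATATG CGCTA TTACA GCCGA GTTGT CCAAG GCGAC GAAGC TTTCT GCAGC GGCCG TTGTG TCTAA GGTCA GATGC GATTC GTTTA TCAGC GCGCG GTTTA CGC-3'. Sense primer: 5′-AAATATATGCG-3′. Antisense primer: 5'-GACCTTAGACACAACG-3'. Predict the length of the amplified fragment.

Scanning the template, AAATATATGCG occurs at positions 12–22; this primer anneals to the bottom strand there with its 3' end pointing downstream.
The reverse primer's reverse complement is CGTTGTGTCTAAGGTC, which matches the template at positions 69–84.
The product runs from position 12 to position 84, so its length is 84 − 12 + 1 = 73 bp.

73 bp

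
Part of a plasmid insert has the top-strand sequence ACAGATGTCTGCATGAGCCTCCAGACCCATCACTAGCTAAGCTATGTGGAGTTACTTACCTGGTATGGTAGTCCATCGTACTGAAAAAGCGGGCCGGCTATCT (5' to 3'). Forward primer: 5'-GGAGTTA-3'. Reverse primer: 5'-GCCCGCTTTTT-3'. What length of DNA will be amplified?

Forward primer GGAGTTA is found on the top strand at positions 48–54.
Reverse complement of the reverse primer: AAAAAGCGGGC. This occurs on the top strand at positions 84–94.
Product length = (reverse-primer end) − (forward-primer start) + 1 = 94 − 48 + 1 = 47 bp.

47 bp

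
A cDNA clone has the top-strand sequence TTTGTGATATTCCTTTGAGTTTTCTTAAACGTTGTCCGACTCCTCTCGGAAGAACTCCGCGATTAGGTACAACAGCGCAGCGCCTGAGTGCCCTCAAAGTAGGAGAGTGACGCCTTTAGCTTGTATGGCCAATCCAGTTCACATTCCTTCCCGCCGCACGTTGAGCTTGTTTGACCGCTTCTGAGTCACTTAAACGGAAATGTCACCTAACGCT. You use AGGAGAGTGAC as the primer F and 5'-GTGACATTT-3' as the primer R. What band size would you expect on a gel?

Forward primer AGGAGAGTGAC is found on the top strand at positions 101–111.
The reverse primer's reverse complement is AAATGTCAC, which matches the template at positions 198–206.
The product runs from position 101 to position 206, so its length is 206 − 101 + 1 = 106 bp.

106 bp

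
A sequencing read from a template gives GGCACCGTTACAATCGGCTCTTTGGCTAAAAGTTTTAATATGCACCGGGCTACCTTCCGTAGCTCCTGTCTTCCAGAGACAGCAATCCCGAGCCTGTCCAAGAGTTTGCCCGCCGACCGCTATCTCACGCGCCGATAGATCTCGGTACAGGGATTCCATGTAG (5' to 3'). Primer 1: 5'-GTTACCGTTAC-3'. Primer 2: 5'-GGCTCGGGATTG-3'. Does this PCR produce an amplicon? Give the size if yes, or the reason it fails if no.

Primer 1 (GTTACCGTTAC) does not match the top strand, and its reverse complement GTAACGGTAAC does not match either.
With no annealing site for primer 1, no amplification occurs.

No product — primer 1 has no binding site in the template.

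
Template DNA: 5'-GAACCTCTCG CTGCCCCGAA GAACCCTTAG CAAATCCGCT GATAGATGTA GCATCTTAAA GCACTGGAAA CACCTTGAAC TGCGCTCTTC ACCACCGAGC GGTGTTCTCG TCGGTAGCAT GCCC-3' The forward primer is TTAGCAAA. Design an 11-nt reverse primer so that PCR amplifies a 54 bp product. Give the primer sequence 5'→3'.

5'-GTTCAAGGTGT-3'

The forward primer binds at positions 27–34, so a 54 bp product ends at position 27 + 54 − 1 = 80.
The reverse primer anneals to the top strand over positions 70–80, i.e. to ACACCTTGAAC.
Its sequence written 5'→3' is the reverse complement: GTTCAAGGTGT.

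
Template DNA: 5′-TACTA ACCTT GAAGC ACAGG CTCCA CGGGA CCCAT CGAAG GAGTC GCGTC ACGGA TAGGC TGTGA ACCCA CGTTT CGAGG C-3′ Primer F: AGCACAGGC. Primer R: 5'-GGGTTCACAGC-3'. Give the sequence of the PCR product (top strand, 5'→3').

5'-AGCACAGGCTCCACGGGACCCATCGAAGGAGTCGCGTCACGGATAGGCTGTGAACCC-3'

The forward primer matches the template at positions 13–21.
The reverse primer's reverse complement is GCTGTGAACCC, which matches the template at positions 59–69.
The product is the template from position 13 through 69 (57 bp).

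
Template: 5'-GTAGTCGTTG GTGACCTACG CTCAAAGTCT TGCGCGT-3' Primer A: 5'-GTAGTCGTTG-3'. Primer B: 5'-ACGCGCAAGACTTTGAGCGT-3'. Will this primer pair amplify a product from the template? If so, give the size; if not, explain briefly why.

Primer A (GTAGTCGTTG) matches the top strand at positions 1–10; it acts as a forward primer.
Primer B's reverse complement is ACGCTCAAAGTCTTGCGCGT, matching the top strand at positions 18–37; it acts as a reverse primer.
The 3' ends face each other across positions 1–37, giving a 37 bp product.

Yes — a 37 bp product.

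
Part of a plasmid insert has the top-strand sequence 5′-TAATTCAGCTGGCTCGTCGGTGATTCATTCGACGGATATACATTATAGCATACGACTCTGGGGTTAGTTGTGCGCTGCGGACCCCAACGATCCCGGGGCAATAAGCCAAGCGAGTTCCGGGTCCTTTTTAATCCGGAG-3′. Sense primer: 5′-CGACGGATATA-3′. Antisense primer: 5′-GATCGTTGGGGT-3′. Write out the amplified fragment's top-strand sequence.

5'-CGACGGATATACATTATAGCATACGACTCTGGGGTTAGTTGTGCGCTGCGGACCCCAACGATC-3'

The forward primer matches the template at positions 30–40.
Reverse complement of the reverse primer: ACCCCAACGATC. This occurs on the top strand at positions 81–92.
The product is the template from position 30 through 92 (63 bp).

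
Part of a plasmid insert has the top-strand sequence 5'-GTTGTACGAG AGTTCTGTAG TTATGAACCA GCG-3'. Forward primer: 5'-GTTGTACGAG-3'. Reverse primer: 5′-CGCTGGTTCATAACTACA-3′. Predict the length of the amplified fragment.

Forward primer GTTGTACGAG is found on the top strand at positions 1–10.
Taking the reverse complement of CGCTGGTTCATAACTACA gives TGTAGTTATGAACCAGCG, found at positions 16–33 on the template; the primer anneals here to the top strand with its 3' end pointing upstream.
Product length = (reverse-primer end) − (forward-primer start) + 1 = 33 − 1 + 1 = 33 bp.

33 bp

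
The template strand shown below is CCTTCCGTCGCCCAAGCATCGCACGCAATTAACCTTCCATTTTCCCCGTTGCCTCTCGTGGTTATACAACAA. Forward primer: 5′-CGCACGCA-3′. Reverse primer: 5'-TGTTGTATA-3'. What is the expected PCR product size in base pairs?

The forward primer matches the template at positions 20–27.
Reverse complement of the reverse primer: TATACAACA. This occurs on the top strand at positions 63–71.
The product runs from position 20 to position 71, so its length is 71 − 20 + 1 = 52 bp.

52 bp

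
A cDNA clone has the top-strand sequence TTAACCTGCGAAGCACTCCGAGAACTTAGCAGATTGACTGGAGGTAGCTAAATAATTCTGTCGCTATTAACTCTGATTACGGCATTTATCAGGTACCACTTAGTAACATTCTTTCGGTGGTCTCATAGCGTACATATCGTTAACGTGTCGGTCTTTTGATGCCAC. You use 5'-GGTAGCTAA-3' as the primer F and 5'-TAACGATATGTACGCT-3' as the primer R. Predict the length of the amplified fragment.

100 bp

Forward primer GGTAGCTAA is found on the top strand at positions 43–51.
The reverse primer's reverse complement is AGCGTACATATCGTTA, which matches the template at positions 127–142.
Product length = (reverse-primer end) − (forward-primer start) + 1 = 142 − 43 + 1 = 100 bp.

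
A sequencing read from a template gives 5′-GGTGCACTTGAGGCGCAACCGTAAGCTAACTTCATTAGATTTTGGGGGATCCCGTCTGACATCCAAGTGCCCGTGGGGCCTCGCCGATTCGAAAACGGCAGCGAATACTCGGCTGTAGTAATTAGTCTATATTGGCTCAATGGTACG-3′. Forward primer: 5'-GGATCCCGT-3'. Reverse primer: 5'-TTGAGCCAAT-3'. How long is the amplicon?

94 bp

The forward primer matches the template at positions 47–55.
The reverse primer's reverse complement is ATTGGCTCAA, which matches the template at positions 131–140.
Amplicon spans positions 47–140: 94 bp.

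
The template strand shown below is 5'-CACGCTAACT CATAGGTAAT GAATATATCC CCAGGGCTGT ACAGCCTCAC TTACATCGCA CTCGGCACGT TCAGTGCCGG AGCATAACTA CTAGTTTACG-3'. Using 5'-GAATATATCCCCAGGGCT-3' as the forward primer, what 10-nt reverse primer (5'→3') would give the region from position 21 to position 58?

5'-CGATGTAAGT-3'

The product's 3' end on the top strand is position 58.
The reverse primer anneals to the top strand over positions 49–58, i.e. to ACTTACATCG.
Its sequence written 5'→3' is the reverse complement: CGATGTAAGT.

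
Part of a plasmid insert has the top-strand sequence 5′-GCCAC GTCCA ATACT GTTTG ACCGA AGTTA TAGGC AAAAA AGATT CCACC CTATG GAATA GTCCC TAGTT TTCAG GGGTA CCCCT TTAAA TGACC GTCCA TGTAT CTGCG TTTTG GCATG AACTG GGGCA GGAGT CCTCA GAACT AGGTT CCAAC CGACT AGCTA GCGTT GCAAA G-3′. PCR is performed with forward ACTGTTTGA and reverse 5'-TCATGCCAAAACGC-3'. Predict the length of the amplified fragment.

Scanning the template, ACTGTTTGA occurs at positions 13–21; this primer anneals to the bottom strand there with its 3' end pointing downstream.
The reverse primer's reverse complement is GCGTTTTGGCATGA, which matches the template at positions 108–121.
Product length = (reverse-primer end) − (forward-primer start) + 1 = 121 − 13 + 1 = 109 bp.

109 bp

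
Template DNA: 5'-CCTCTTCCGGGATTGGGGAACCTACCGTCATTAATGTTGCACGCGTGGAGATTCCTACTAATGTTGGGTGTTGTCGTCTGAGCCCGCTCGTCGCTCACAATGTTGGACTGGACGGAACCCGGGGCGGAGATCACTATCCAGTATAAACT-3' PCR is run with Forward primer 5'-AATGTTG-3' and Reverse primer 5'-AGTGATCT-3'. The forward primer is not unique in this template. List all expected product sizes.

The forward primer AATGTTG matches the top strand at positions 33–39, 60–66, 99–105.
The reverse primer's reverse complement is AGATCACT, matching at positions 128–135.
Each forward site pairs with the reverse site to give a product ending at position 135: sizes 103, 76, 37 bp.

103 bp, 76 bp, 37 bp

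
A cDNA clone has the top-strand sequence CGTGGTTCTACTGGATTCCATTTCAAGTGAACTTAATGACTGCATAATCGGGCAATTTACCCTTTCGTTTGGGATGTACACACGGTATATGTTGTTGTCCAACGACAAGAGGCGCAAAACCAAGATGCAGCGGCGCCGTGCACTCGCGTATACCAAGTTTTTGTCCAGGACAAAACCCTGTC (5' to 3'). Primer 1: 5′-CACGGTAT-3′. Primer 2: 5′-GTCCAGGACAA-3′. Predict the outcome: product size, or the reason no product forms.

No product — both primers anneal to the same strand and extend in the same direction.

Primer 1 (CACGGTAT) matches the top strand at positions 81–88 (3' end points downstream).
Primer 2 (GTCCAGGACAA) also matches the top strand directly, at positions 163–173 — its reverse complement TTGTCCTGGAC is not present.
Both primers anneal to the bottom strand with 3' ends pointing the same way, so neither can prime synthesis back toward the other.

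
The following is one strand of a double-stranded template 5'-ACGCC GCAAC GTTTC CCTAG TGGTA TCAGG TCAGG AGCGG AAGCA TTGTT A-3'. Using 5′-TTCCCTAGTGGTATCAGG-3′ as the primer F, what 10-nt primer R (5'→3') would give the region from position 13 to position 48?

5'-CAATGCTTCC-3'

The product's 3' end on the top strand is position 48.
The reverse primer anneals to the top strand over positions 39–48, i.e. to GGAAGCATTG.
Its sequence written 5'→3' is the reverse complement: CAATGCTTCC.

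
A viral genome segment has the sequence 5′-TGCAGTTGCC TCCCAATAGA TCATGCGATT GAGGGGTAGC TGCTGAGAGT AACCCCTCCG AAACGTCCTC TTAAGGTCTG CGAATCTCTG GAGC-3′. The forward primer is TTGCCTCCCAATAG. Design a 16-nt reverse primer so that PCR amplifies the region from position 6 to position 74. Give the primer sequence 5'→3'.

The product's 3' end on the top strand is position 74.
The reverse primer anneals to the top strand over positions 59–74, i.e. to CGAAACGTCCTCTTAA.
Its sequence written 5'→3' is the reverse complement: TTAAGAGGACGTTTCG.

5'-TTAAGAGGACGTTTCG-3'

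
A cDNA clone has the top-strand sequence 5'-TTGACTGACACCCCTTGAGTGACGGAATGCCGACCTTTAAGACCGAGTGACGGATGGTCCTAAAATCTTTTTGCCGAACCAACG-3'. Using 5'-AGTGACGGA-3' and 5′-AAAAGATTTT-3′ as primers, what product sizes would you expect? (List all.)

54 bp, 26 bp

The forward primer AGTGACGGA matches the top strand at positions 18–26, 46–54.
The reverse primer's reverse complement is AAAATCTTTT, matching at positions 62–71.
Each forward site pairs with the reverse site to give a product ending at position 71: sizes 54, 26 bp.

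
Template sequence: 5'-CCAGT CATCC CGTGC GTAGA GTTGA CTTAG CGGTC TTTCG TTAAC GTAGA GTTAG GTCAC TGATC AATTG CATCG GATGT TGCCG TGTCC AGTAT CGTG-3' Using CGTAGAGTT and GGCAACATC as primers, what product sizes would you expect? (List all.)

The forward primer CGTAGAGTT matches the top strand at positions 15–23, 45–53.
The reverse primer's reverse complement is GATGTTGCC, matching at positions 76–84.
Each forward site pairs with the reverse site to give a product ending at position 84: sizes 70, 40 bp.

70 bp, 40 bp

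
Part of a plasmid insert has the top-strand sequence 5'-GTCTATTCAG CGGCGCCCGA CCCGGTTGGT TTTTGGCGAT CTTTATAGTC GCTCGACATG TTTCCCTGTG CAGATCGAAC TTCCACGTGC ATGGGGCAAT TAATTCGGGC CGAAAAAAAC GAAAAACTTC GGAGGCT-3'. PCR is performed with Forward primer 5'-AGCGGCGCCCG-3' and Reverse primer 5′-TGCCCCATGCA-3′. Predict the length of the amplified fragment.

Scanning the template, AGCGGCGCCCG occurs at positions 9–19; this primer anneals to the bottom strand there with its 3' end pointing downstream.
The reverse primer's reverse complement is TGCATGGGGCA, which matches the template at positions 88–98.
Product length = (reverse-primer end) − (forward-primer start) + 1 = 98 − 9 + 1 = 90 bp.

90 bp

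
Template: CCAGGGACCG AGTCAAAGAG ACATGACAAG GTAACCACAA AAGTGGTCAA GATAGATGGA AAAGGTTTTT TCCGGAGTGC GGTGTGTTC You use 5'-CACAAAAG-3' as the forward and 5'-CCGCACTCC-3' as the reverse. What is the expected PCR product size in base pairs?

47 bp

Scanning the template, CACAAAAG occurs at positions 36–43; this primer anneals to the bottom strand there with its 3' end pointing downstream.
Taking the reverse complement of CCGCACTCC gives GGAGTGCGG, found at positions 74–82 on the template; the primer anneals here to the top strand with its 3' end pointing upstream.
Product length = (reverse-primer end) − (forward-primer start) + 1 = 82 − 36 + 1 = 47 bp.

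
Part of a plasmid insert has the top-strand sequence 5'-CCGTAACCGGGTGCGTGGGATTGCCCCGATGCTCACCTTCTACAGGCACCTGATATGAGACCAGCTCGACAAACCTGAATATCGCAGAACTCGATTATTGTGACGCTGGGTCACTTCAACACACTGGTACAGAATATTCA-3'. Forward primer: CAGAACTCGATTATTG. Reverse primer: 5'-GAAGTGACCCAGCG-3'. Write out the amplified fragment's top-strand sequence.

The forward primer matches the template at positions 85–100.
Taking the reverse complement of GAAGTGACCCAGCG gives CGCTGGGTCACTTC, found at positions 104–117 on the template; the primer anneals here to the top strand with its 3' end pointing upstream.
The product is the template from position 85 through 117 (33 bp).

5'-CAGAACTCGATTATTGTGACGCTGGGTCACTTC-3'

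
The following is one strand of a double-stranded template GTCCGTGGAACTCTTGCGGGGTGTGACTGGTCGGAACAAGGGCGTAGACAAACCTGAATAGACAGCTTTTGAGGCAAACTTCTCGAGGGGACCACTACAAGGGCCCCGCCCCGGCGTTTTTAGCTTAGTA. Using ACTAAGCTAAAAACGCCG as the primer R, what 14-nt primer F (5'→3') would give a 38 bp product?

5'-CCACTACAAGGGCC-3'

The reverse primer's reverse complement CGGCGTTTTTAGCTTAGT matches the template at positions 112–129, so the product ends at position 129.
A 38 bp product then starts at position 129 − 38 + 1 = 92.
The forward primer is identical to the top strand there: CCACTACAAGGGCC.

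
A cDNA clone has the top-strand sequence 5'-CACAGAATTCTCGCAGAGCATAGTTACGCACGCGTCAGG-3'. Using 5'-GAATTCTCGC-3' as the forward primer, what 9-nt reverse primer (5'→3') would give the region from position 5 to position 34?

5'-CGCGTGCGT-3'

The product's 3' end on the top strand is position 34.
The reverse primer anneals to the top strand over positions 26–34, i.e. to ACGCACGCG.
Its sequence written 5'→3' is the reverse complement: CGCGTGCGT.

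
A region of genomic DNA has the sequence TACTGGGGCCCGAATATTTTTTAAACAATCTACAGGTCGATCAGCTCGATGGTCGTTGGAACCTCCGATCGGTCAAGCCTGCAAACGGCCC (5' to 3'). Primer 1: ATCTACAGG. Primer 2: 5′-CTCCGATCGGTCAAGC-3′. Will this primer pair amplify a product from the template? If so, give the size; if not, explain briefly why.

No product — both primers anneal to the same strand and extend in the same direction.

Primer 1 (ATCTACAGG) matches the top strand at positions 28–36 (3' end points downstream).
Primer 2 (CTCCGATCGGTCAAGC) also matches the top strand directly, at positions 63–78 — its reverse complement GCTTGACCGATCGGAG is not present.
Both primers anneal to the bottom strand with 3' ends pointing the same way, so neither can prime synthesis back toward the other.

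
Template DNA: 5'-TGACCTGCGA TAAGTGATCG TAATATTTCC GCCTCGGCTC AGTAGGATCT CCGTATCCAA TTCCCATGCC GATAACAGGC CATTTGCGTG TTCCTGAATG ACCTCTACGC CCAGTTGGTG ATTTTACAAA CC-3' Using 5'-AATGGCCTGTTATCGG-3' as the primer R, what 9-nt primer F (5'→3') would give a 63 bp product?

The reverse primer's reverse complement CCGATAACAGGCCATT matches the template at positions 69–84, so the product ends at position 84.
A 63 bp product then starts at position 84 − 63 + 1 = 22.
The forward primer is identical to the top strand there: AATATTTCC.

5'-AATATTTCC-3'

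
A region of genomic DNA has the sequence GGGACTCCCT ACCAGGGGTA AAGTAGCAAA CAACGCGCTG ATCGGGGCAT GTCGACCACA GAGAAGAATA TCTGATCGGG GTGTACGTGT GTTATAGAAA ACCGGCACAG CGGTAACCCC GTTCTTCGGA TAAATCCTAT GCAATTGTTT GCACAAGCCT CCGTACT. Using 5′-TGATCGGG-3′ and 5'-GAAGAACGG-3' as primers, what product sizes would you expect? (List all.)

The forward primer TGATCGGG matches the top strand at positions 39–46, 73–80.
The reverse primer's reverse complement is CCGTTCTTC, matching at positions 119–127.
Each forward site pairs with the reverse site to give a product ending at position 127: sizes 89, 55 bp.

89 bp, 55 bp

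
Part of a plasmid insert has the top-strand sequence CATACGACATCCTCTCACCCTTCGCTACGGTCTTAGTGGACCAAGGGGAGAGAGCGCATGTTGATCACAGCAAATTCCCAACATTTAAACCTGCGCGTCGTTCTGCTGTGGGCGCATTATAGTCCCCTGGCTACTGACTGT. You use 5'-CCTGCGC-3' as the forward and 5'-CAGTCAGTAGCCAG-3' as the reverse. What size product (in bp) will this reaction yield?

51 bp

Scanning the template, CCTGCGC occurs at positions 90–96; this primer anneals to the bottom strand there with its 3' end pointing downstream.
The reverse primer's reverse complement is CTGGCTACTGACTG, which matches the template at positions 127–140.
The product runs from position 90 to position 140, so its length is 140 − 90 + 1 = 51 bp.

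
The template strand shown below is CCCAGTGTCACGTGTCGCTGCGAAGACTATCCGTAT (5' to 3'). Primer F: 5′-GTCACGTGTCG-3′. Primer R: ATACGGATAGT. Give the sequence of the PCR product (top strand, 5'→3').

Scanning the template, GTCACGTGTCG occurs at positions 7–17; this primer anneals to the bottom strand there with its 3' end pointing downstream.
Taking the reverse complement of ATACGGATAGT gives ACTATCCGTAT, found at positions 26–36 on the template; the primer anneals here to the top strand with its 3' end pointing upstream.
The product is the template from position 7 through 36 (30 bp).

5'-GTCACGTGTCGCTGCGAAGACTATCCGTAT-3'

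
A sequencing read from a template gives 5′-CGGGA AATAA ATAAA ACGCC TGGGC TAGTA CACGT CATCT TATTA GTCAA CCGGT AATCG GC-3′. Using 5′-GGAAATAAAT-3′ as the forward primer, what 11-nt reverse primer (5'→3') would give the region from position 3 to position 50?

5'-TTGACTAATAA-3'

The product's 3' end on the top strand is position 50.
The reverse primer anneals to the top strand over positions 40–50, i.e. to TTATTAGTCAA.
Its sequence written 5'→3' is the reverse complement: TTGACTAATAA.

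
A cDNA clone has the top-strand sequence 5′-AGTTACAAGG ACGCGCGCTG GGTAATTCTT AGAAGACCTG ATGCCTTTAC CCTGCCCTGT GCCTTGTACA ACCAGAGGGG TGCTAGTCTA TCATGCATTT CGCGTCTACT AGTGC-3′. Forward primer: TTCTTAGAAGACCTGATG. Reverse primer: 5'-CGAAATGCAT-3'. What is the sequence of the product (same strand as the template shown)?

5'-TTCTTAGAAGACCTGATGCCTTTACCCTGCCCTGTGCCTTGTACAACCAGAGGGGTGCTAGTCTATCATGCATTTCG-3'

Scanning the template, TTCTTAGAAGACCTGATG occurs at positions 26–43; this primer anneals to the bottom strand there with its 3' end pointing downstream.
Reverse complement of the reverse primer: ATGCATTTCG. This occurs on the top strand at positions 93–102.
The product is the template from position 26 through 102 (77 bp).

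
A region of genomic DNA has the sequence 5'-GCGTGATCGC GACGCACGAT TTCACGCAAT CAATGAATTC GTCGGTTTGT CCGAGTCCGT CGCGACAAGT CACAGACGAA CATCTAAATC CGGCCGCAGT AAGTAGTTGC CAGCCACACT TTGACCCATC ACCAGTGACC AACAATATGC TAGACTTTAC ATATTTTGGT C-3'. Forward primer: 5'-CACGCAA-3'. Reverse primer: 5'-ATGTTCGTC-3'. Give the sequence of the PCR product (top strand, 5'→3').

Forward primer CACGCAA is found on the top strand at positions 23–29.
Reverse complement of the reverse primer: GACGAACAT. This occurs on the top strand at positions 75–83.
The product is the template from position 23 through 83 (61 bp).

5'-CACGCAATCAATGAATTCGTCGGTTTGTCCGAGTCCGTCGCGACAAGTCACAGACGAACAT-3'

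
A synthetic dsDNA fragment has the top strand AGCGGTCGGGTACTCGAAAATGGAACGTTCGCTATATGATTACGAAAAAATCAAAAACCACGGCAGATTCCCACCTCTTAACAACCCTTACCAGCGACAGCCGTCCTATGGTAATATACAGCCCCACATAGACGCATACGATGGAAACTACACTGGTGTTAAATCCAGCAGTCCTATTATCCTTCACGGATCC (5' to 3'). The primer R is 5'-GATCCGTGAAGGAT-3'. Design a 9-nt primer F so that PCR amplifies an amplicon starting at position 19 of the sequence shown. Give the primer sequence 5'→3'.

5'-AATGGAACG-3'

The reverse primer's reverse complement ATCCTTCACGGATC matches the template at positions 179–192; the product starts at position 19.
The forward primer is identical to the top strand over positions 19–27: AATGGAACG.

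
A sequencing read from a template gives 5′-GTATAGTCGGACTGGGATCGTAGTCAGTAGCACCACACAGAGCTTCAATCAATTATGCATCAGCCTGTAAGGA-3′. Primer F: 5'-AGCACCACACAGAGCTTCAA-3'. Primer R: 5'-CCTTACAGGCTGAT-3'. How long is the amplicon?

44 bp

Scanning the template, AGCACCACACAGAGCTTCAA occurs at positions 29–48; this primer anneals to the bottom strand there with its 3' end pointing downstream.
Reverse complement of the reverse primer: ATCAGCCTGTAAGG. This occurs on the top strand at positions 59–72.
The product runs from position 29 to position 72, so its length is 72 − 29 + 1 = 44 bp.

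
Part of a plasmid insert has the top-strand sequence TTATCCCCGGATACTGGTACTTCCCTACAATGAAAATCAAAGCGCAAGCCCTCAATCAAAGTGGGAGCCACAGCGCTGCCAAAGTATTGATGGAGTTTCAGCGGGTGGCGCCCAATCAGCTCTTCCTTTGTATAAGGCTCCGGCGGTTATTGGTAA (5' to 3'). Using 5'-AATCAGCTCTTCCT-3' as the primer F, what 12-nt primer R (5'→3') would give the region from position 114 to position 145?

5'-CGCCGGAGCCTT-3'

The product's 3' end on the top strand is position 145.
The reverse primer anneals to the top strand over positions 134–145, i.e. to AAGGCTCCGGCG.
Its sequence written 5'→3' is the reverse complement: CGCCGGAGCCTT.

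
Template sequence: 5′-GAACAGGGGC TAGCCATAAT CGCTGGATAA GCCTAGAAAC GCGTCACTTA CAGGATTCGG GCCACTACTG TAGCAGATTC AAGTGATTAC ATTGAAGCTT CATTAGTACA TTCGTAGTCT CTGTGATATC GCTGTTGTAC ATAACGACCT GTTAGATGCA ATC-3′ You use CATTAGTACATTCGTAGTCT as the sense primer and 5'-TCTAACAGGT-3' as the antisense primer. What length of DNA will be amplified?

The forward primer matches the template at positions 101–120.
Taking the reverse complement of TCTAACAGGT gives ACCTGTTAGA, found at positions 147–156 on the template; the primer anneals here to the top strand with its 3' end pointing upstream.
The product runs from position 101 to position 156, so its length is 156 − 101 + 1 = 56 bp.

56 bp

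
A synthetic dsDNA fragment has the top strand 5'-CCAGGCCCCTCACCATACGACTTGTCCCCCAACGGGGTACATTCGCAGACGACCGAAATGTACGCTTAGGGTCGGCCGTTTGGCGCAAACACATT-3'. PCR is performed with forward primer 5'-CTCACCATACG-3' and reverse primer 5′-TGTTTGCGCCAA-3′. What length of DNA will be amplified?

83 bp

The forward primer matches the template at positions 9–19.
Taking the reverse complement of TGTTTGCGCCAA gives TTGGCGCAAACA, found at positions 80–91 on the template; the primer anneals here to the top strand with its 3' end pointing upstream.
The product runs from position 9 to position 91, so its length is 91 − 9 + 1 = 83 bp.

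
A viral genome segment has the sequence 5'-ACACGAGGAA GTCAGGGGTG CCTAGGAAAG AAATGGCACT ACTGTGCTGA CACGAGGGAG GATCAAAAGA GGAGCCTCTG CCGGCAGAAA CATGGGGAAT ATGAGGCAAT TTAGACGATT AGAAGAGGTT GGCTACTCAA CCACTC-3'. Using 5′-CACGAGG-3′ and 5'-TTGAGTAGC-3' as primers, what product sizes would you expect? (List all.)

139 bp, 90 bp

The forward primer CACGAGG matches the top strand at positions 2–8, 51–57.
The reverse primer's reverse complement is GCTACTCAA, matching at positions 132–140.
Each forward site pairs with the reverse site to give a product ending at position 140: sizes 139, 90 bp.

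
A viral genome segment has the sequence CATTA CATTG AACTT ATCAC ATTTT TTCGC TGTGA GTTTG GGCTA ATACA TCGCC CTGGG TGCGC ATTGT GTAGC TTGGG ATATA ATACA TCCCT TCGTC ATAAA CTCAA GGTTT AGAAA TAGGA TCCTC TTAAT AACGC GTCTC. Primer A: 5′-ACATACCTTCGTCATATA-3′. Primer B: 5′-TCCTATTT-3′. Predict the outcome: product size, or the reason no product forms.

No product — primer A has no binding site in the template.

Primer A (ACATACCTTCGTCATATA) does not match the top strand, and its reverse complement TATATGACGAAGGTATGT does not match either.
With no annealing site for primer A, no amplification occurs.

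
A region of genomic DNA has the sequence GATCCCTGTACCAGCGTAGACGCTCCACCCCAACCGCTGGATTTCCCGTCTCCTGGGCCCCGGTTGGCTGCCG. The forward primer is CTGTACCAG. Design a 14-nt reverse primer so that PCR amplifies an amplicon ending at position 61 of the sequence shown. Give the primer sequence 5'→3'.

5'-GGGGCCCAGGAGAC-3'

The forward primer binds at positions 6–14; the product's 3' end on the top strand is position 61.
The reverse primer anneals to the top strand over positions 48–61, i.e. to GTCTCCTGGGCCCC.
Its sequence written 5'→3' is the reverse complement: GGGGCCCAGGAGAC.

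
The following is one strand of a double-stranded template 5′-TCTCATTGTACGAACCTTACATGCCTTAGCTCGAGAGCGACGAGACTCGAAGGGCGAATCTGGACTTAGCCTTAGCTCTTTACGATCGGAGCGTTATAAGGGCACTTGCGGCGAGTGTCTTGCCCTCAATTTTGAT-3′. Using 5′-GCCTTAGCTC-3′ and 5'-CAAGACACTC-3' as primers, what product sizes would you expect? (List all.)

The forward primer GCCTTAGCTC matches the top strand at positions 23–32, 69–78.
The reverse primer's reverse complement is GAGTGTCTTG, matching at positions 113–122.
Each forward site pairs with the reverse site to give a product ending at position 122: sizes 100, 54 bp.

100 bp, 54 bp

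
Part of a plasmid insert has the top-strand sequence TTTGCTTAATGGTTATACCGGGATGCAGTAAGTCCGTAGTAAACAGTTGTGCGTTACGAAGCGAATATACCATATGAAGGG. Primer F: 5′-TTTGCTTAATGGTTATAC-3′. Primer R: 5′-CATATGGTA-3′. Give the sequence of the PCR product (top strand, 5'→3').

5'-TTTGCTTAATGGTTATACCGGGATGCAGTAAGTCCGTAGTAAACAGTTGTGCGTTACGAAGCGAATATACCATATG-3'

The forward primer matches the template at positions 1–18.
Reverse complement of the reverse primer: TACCATATG. This occurs on the top strand at positions 68–76.
The product is the template from position 1 through 76 (76 bp).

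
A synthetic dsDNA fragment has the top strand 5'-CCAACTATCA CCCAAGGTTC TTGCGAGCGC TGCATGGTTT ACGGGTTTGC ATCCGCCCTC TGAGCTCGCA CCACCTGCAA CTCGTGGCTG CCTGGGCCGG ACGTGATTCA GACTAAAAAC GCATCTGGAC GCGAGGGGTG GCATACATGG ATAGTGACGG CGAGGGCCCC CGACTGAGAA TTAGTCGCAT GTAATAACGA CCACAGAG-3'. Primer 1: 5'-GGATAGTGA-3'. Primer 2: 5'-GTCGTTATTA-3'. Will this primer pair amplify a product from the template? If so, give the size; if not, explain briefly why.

Primer 1 (GGATAGTGA) matches the top strand at positions 149–157; it acts as a forward primer.
Primer 2's reverse complement is TAATAACGAC, matching the top strand at positions 192–201; it acts as a reverse primer.
The 3' ends face each other across positions 149–201, giving a 53 bp product.

Yes — a 53 bp product.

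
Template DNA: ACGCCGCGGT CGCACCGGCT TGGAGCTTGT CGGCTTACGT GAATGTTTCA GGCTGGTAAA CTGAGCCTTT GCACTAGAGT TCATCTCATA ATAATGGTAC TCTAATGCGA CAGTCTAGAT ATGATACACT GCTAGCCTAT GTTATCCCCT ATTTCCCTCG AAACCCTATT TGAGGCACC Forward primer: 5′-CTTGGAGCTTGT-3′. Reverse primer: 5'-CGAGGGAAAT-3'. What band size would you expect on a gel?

142 bp

The forward primer matches the template at positions 19–30.
The reverse primer's reverse complement is ATTTCCCTCG, which matches the template at positions 151–160.
Amplicon spans positions 19–160: 142 bp.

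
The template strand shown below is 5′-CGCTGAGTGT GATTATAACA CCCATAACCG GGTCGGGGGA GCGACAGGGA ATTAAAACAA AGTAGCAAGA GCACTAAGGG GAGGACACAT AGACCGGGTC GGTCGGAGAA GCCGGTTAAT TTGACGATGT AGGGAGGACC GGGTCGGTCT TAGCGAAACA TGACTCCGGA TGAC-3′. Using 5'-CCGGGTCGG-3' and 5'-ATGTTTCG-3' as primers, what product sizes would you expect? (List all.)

The forward primer CCGGGTCGG matches the top strand at positions 28–36, 94–102, 139–147.
The reverse primer's reverse complement is CGAAACAT, matching at positions 154–161.
Each forward site pairs with the reverse site to give a product ending at position 161: sizes 134, 68, 23 bp.

134 bp, 68 bp, 23 bp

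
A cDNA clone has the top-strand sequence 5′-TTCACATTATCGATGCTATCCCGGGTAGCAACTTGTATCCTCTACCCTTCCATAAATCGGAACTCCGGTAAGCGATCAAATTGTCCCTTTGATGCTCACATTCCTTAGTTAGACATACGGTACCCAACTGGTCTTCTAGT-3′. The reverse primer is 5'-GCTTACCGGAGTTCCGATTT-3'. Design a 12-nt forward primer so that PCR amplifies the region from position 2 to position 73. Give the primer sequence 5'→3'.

The reverse primer's reverse complement AAATCGGAACTCCGGTAAGC matches the template at positions 54–73; the product starts at position 2.
The forward primer is identical to the top strand over positions 2–13: TCACATTATCGA.

5'-TCACATTATCGA-3'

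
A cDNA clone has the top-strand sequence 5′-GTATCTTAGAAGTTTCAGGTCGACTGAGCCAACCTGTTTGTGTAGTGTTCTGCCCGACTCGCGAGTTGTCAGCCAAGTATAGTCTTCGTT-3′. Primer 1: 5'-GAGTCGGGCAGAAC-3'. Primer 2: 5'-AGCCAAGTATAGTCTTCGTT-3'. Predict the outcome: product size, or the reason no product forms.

Primer 1 (GAGTCGGGCAGAAC) has reverse complement GTTCTGCCCGACTC, which matches the top strand at positions 47–60; primer 1 anneals to the top strand there with its 3' end pointing upstream toward position 47.
Primer 2 (AGCCAAGTATAGTCTTCGTT) matches the top strand directly at positions 71–90; it anneals to the bottom strand with its 3' end pointing downstream toward position 90.
The 3' ends diverge (primer 1 extends toward position 1, primer 2 toward position 90), so the primers never converge on a shared product.

No product — the primers' 3' ends point away from each other.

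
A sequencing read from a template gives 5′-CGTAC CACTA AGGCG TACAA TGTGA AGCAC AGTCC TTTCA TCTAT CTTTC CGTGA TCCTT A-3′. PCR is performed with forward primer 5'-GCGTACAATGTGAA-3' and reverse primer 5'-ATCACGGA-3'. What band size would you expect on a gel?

44 bp

The forward primer matches the template at positions 13–26.
The reverse primer's reverse complement is TCCGTGAT, which matches the template at positions 49–56.
Amplicon spans positions 13–56: 44 bp.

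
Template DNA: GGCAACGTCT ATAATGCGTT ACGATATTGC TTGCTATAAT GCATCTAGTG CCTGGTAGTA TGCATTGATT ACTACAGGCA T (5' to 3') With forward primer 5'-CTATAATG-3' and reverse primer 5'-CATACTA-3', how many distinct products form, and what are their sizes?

The forward primer CTATAATG matches the top strand at positions 9–16, 34–41.
The reverse primer's reverse complement is TAGTATG, matching at positions 56–62.
Each forward site pairs with the reverse site to give a product ending at position 62: sizes 54, 29 bp.

Two products: 54 bp, 29 bp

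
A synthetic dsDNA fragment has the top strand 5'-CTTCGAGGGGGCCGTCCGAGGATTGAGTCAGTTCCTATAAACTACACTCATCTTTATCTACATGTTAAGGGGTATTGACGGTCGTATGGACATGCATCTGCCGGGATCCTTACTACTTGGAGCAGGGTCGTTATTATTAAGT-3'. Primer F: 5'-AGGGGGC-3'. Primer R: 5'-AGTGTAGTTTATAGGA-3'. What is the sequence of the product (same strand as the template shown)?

5'-AGGGGGCCGTCCGAGGATTGAGTCAGTTCCTATAAACTACACT-3'

Scanning the template, AGGGGGC occurs at positions 6–12; this primer anneals to the bottom strand there with its 3' end pointing downstream.
Reverse complement of the reverse primer: TCCTATAAACTACACT. This occurs on the top strand at positions 33–48.
The product is the template from position 6 through 48 (43 bp).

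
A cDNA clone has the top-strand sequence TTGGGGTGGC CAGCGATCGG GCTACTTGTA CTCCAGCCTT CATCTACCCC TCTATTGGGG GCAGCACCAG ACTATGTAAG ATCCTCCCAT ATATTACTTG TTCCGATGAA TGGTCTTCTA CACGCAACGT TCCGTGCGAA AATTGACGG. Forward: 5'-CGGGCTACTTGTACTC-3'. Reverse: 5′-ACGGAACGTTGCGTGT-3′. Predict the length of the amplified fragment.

118 bp

Forward primer CGGGCTACTTGTACTC is found on the top strand at positions 18–33.
Taking the reverse complement of ACGGAACGTTGCGTGT gives ACACGCAACGTTCCGT, found at positions 120–135 on the template; the primer anneals here to the top strand with its 3' end pointing upstream.
The product runs from position 18 to position 135, so its length is 135 − 18 + 1 = 118 bp.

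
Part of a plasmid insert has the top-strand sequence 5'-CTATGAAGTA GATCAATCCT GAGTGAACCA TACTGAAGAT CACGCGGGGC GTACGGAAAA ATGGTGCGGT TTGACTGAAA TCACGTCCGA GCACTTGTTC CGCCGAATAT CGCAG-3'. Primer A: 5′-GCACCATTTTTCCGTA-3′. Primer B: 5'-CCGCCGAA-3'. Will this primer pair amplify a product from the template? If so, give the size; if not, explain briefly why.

Primer A (GCACCATTTTTCCGTA) has reverse complement TACGGAAAAATGGTGC, which matches the top strand at positions 52–67; primer A anneals to the top strand there with its 3' end pointing upstream toward position 52.
Primer B (CCGCCGAA) matches the top strand directly at positions 100–107; it anneals to the bottom strand with its 3' end pointing downstream toward position 107.
The 3' ends diverge (primer A extends toward position 1, primer B toward position 115), so the primers never converge on a shared product.

No product — the primers' 3' ends point away from each other.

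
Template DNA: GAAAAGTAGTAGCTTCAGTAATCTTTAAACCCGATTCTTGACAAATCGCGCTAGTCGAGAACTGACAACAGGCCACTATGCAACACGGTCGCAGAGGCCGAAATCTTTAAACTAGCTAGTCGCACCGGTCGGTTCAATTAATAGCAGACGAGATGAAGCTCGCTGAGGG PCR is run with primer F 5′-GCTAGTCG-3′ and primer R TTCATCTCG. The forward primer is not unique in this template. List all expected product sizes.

The forward primer GCTAGTCG matches the top strand at positions 50–57, 115–122.
The reverse primer's reverse complement is CGAGATGAA, matching at positions 149–157.
Each forward site pairs with the reverse site to give a product ending at position 157: sizes 108, 43 bp.

108 bp, 43 bp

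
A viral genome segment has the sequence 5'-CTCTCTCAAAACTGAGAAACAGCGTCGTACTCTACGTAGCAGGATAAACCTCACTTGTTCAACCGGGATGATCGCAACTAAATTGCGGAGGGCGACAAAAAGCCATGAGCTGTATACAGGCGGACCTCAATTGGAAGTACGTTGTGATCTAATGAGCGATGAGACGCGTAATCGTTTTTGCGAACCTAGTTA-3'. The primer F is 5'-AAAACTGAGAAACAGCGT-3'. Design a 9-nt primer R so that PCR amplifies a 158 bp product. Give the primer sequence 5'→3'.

The forward primer binds at positions 8–25, so a 158 bp product ends at position 8 + 158 − 1 = 165.
The reverse primer anneals to the top strand over positions 157–165, i.e. to CGATGAGAC.
Its sequence written 5'→3' is the reverse complement: GTCTCATCG.

5'-GTCTCATCG-3'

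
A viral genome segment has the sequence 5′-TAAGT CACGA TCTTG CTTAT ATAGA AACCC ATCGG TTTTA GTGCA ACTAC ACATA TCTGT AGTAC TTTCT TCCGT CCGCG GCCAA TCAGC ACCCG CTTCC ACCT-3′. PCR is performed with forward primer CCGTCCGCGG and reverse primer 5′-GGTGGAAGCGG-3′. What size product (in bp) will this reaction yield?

32 bp

The forward primer matches the template at positions 72–81.
The reverse primer's reverse complement is CCGCTTCCACC, which matches the template at positions 93–103.
Amplicon spans positions 72–103: 32 bp.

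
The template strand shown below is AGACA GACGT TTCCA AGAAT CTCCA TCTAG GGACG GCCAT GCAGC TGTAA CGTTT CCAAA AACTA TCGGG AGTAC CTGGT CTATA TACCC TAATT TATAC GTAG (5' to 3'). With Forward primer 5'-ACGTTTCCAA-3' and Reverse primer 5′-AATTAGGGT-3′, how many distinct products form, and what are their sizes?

The forward primer ACGTTTCCAA matches the top strand at positions 7–16, 50–59.
The reverse primer's reverse complement is ACCCTAATT, matching at positions 87–95.
Each forward site pairs with the reverse site to give a product ending at position 95: sizes 89, 46 bp.

Two products: 89 bp, 46 bp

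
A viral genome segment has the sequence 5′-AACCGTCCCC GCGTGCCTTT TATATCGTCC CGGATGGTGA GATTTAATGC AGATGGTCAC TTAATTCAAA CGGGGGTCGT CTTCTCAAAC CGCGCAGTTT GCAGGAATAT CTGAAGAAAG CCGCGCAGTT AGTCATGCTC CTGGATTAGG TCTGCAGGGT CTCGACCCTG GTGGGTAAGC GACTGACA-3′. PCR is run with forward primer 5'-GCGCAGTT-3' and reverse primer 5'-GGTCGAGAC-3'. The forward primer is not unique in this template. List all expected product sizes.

The forward primer GCGCAGTT matches the top strand at positions 92–99, 123–130.
The reverse primer's reverse complement is GTCTCGACC, matching at positions 159–167.
Each forward site pairs with the reverse site to give a product ending at position 167: sizes 76, 45 bp.

76 bp, 45 bp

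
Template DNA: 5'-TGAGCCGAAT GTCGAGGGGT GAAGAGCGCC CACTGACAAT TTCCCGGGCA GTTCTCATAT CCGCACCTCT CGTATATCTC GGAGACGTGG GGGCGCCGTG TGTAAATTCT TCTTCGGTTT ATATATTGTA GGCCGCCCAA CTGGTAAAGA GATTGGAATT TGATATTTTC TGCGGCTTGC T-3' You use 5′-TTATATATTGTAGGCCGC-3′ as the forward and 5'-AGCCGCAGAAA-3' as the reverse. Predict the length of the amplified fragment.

59 bp

Forward primer TTATATATTGTAGGCCGC is found on the top strand at positions 119–136.
Reverse complement of the reverse primer: TTTCTGCGGCT. This occurs on the top strand at positions 167–177.
The product runs from position 119 to position 177, so its length is 177 − 119 + 1 = 59 bp.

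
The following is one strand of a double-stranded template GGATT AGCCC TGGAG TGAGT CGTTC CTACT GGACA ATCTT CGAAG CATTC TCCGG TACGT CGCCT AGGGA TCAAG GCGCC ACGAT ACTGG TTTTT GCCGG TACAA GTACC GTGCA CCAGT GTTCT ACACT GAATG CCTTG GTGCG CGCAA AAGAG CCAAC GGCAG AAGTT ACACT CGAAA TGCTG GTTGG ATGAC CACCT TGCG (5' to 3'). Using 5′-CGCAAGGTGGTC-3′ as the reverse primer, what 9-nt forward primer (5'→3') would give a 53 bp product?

The reverse primer's reverse complement GACCACCTTGCG matches the template at positions 193–204, so the product ends at position 204.
A 53 bp product then starts at position 204 − 53 + 1 = 152.
The forward primer is identical to the top strand there: AGAGCCAAC.

5'-AGAGCCAAC-3'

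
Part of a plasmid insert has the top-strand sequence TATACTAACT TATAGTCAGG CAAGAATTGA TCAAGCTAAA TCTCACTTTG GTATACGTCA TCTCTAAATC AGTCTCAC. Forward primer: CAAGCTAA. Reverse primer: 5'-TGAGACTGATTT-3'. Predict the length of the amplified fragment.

Scanning the template, CAAGCTAA occurs at positions 32–39; this primer anneals to the bottom strand there with its 3' end pointing downstream.
Taking the reverse complement of TGAGACTGATTT gives AAATCAGTCTCA, found at positions 66–77 on the template; the primer anneals here to the top strand with its 3' end pointing upstream.
Product length = (reverse-primer end) − (forward-primer start) + 1 = 77 − 32 + 1 = 46 bp.

46 bp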